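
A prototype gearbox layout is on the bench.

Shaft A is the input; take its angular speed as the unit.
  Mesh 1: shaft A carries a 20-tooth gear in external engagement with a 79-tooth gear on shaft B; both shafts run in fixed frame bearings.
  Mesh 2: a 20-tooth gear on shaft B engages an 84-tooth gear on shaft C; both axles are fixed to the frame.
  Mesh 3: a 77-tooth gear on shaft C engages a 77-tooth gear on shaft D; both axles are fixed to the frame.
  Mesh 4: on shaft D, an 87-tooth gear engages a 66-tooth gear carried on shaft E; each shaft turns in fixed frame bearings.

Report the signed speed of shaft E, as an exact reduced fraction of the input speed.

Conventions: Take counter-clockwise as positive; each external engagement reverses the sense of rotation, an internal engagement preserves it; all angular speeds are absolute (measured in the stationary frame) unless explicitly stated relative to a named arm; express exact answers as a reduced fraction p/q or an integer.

4-mesh fixed-axis compound train (all bearings frame-fixed)
mesh 1 [20T→79T]: |ω|/ω_in = 1×20/79 = 20/79, sense flips to −
mesh 2 [20T→84T]: |ω|/ω_in = (20/79)×20/84 = 100/1659, sense flips to +
mesh 3 [77T→77T]: |ω|/ω_in = (100/1659)×77/77 = 100/1659, sense flips to −
mesh 4 [87T→66T]: |ω|/ω_in = (100/1659)×87/66 = 1450/18249, sense flips to +
signed output speed (× input speed) = 1450/18249

1450/18249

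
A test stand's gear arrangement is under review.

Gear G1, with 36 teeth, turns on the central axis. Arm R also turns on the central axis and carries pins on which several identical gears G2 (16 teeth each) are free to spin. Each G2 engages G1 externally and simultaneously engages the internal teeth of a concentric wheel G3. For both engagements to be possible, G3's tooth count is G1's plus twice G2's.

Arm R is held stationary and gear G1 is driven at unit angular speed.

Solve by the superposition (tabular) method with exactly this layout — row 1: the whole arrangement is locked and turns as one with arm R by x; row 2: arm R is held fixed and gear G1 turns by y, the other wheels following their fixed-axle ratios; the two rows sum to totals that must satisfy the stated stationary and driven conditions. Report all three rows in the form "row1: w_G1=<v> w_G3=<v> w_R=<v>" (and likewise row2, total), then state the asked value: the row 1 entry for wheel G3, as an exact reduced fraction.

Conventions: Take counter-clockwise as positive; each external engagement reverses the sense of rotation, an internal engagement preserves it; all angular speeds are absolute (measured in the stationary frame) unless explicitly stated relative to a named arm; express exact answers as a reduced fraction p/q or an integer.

recognized (axles ride arm R): planetary set, 36/16/68 teeth
superposition row 1 [locked train]: every member turns x
row 2: sun turns y, ring = −(36/68)·y, arm 0
boundary: total ω_arm = x = 0 and total ω_sun = x + y = 1  ⇒  y = 1, x = 0
row 2 ring = −(36/68)·1 = -9/17
totals (row 1 + row 2): sun 0 + 1 = 1, ring 0 + (-9/17) = -9/17, arm 0 + 0 = 0
asked cell (row1, ring) = 0

row1: w_G1=0 w_G3=0 w_R=0
row2: w_G1=1 w_G3=-9/17 w_R=0
total: w_G1=1 w_G3=-9/17 w_R=0
asked value: 0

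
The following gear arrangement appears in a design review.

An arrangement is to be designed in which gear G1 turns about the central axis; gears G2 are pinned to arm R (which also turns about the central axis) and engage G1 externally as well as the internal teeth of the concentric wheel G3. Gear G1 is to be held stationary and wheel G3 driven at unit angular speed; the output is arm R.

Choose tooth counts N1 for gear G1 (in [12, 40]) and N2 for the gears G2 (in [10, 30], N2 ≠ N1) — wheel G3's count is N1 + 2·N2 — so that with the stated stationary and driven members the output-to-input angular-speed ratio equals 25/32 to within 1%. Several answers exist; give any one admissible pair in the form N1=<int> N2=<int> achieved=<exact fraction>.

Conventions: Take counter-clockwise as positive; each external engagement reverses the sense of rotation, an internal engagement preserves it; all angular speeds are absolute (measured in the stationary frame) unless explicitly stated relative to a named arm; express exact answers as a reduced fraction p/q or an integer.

planetary set to be sized for 25/32 (Willis relation)
Willis with ω_sun = 0: ω_arm/ω_ring = N3/(N1+N3); set equal to 25/32  ⇒  N3/N1 = (25/32)/(1 − 25/32) = 25/7
N3 = N1 + 2·N2  ⇒  N2/N1 = (N3/N1 − 1)/2 = (25/7 − 1)/2 = 9/7
smallest multiple with N1 ≥ 12 and N2 ≥ 10: k = 2  ⇒  N1 = 2·7 = 14, N2 = 2·9 = 18 (N1 ≤ 40, N2 ≤ 30, N2 ≠ N1 ✓), N3 = 14 + 2·18 = 50
check: N3/(N1+N3) with N1 = 14, N3 = 50 gives 25/32; |achieved − target| = 0 ≤ 1/128 ✓

N1=14 N2=18 achieved=25/32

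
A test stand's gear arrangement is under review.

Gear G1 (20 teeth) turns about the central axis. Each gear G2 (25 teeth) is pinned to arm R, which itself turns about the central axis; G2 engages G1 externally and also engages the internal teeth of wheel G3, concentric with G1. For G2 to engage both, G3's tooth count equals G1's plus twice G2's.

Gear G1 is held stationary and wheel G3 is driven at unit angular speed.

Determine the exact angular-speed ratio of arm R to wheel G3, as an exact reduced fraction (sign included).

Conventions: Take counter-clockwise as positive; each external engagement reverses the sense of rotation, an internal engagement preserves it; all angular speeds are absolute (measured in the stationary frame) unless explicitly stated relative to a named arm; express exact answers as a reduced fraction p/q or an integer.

7/9

topology: planetary set — G1 20T / G2 25T / G3 70T, arm = carrier (Willis)
ring teeth: 20 + 2·25 = 70
20(ω_sun−ω_arm) = −70(ω_ring−ω_arm),  ω_sun = 0, ω_ring = 1
20(0−ω_arm) = −70(1−ω_arm)  ⇒  90·ω_arm = 70  ⇒  ω_arm = 7/9
ω_out/ω_in = 7/9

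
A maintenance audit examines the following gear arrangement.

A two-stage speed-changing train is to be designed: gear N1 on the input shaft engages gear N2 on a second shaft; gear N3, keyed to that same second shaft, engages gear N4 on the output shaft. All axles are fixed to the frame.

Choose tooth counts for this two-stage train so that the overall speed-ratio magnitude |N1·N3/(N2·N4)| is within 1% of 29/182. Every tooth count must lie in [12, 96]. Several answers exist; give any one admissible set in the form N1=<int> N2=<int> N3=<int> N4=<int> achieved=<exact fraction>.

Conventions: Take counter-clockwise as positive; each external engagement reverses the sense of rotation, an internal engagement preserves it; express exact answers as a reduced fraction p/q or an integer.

N1=12 N2=24 N3=29 N4=91 achieved=29/182

topology: fixed-axis compound train — 2 stages, target 29/182
target = 29/182 in lowest terms: an exact hit needs N1·N3 = k·29 and N2·N4 = k·182 for one integer k, every count in [12, 96]; additionally prefer no 1:1 stage (N1 ≠ N2, N3 ≠ N4)
k = 1…11: no 1:1-free in-range split of k·29 and k·182 into factor pairs; take k = 12
k = 12: N1·N3 = 348 = 12·29, N2·N4 = 2184 = 24·91
achieved = 12·29/(24·91) = 29/182; |achieved − target| = 0 ≤ 29/18200 ✓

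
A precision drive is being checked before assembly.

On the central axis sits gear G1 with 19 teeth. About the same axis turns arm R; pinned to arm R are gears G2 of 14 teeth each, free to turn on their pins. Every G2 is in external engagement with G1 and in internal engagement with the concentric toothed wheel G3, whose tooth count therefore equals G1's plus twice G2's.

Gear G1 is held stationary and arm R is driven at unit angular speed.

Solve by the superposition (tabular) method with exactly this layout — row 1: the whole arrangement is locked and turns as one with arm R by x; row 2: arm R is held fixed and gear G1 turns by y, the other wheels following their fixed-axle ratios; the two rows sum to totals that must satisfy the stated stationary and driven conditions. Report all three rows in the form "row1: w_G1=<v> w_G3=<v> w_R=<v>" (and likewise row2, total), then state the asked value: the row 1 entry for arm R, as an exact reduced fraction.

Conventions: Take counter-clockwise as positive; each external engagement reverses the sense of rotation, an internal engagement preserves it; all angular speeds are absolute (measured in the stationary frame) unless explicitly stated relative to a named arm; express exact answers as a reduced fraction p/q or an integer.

recognized (axles ride arm R): planetary set, 19/14/47 teeth
superposition row 1 [locked train]: every member turns x
row 2 — arm fixed, fixed-axis ratios: sun y, ring −(19/47)·y, arm 0
boundary: total ω_sun = x + y = 0 and total ω_arm = x = 1  ⇒  y = -1, x = 1
row 2 ring = −(19/47)·(-1) = 19/47
totals (row 1 + row 2): sun 1 + (-1) = 0, ring 1 + 19/47 = 66/47, arm 1 + 0 = 1
asked cell (row1, arm) = 1

row1: w_G1=1 w_G3=1 w_R=1
row2: w_G1=-1 w_G3=19/47 w_R=0
total: w_G1=0 w_G3=66/47 w_R=1
asked value: 1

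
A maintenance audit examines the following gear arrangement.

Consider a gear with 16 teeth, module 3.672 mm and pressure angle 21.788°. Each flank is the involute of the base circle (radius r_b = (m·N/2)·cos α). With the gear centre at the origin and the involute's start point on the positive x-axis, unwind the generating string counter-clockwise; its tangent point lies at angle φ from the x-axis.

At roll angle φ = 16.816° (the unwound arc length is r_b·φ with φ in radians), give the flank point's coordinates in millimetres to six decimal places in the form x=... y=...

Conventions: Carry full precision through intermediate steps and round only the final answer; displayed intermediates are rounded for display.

single-mesh involute tooth geometry (16T wheel at module 3.672)
pitch radius r_p = m·N/2 = 3.672·16/2 = 29.376000
base radius r_b = r_p·cos α = 29.376000·cos 21.788° = 27.277484
roll angle φ = 16.816° = 0.29349457 rad
x = r_b·(cos φ + φ·sin φ) = 28.427133
y = r_b·(sin φ − φ·cos φ) = 0.227897

x=28.427133 y=0.227897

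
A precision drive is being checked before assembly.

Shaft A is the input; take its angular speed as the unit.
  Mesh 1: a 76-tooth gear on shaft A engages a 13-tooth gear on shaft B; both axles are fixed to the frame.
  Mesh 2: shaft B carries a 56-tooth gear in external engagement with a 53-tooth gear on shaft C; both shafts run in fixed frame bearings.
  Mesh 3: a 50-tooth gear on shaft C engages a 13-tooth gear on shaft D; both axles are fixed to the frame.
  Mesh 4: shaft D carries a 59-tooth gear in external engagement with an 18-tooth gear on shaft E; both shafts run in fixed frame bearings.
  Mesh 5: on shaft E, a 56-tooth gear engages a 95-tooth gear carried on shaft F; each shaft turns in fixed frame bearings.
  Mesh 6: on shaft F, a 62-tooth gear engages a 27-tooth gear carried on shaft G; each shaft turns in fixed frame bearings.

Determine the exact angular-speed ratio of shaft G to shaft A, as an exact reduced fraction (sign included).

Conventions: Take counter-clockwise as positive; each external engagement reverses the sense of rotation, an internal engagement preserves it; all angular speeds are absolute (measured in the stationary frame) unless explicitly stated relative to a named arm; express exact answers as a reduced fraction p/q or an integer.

class = fixed-axis compound train [6 meshes; 6 ratios multiply, 6 sense flips]
mesh 1 [76T→13T]: running ratio 76/13, sense −
mesh 2 [56T→53T]: running ratio 4256/689, sense +
mesh 3 [50T→13T]: running ratio 212800/8957, sense −
mesh 4 [59T→18T]: running ratio 6277600/80613, sense +
mesh 5 [56T→95T]: running ratio 3700480/80613, sense −
mesh 6 [62T→27T]: running ratio 229429760/2176551, sense +
ω_out/ω_in = 229429760/2176551

229429760/2176551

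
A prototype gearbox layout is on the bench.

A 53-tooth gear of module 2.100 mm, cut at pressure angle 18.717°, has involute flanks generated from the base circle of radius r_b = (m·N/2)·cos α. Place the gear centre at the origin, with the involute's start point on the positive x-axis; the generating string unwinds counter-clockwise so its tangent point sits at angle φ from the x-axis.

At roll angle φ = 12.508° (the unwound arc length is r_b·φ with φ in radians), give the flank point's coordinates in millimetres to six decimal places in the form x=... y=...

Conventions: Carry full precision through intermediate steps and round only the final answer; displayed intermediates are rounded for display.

class = single-mesh tooth geometry [base-circle involute, m = 2.100, 53T]
pitch radius r_p = m·N/2 = 2.100·53/2 = 55.650000
base radius r_b = r_p·cos α = 55.650000·cos 18.717° = 52.706956
roll angle φ = 12.508° = 0.21830578 rad
x = r_b·(cos φ + φ·sin φ) = 53.947970
y = r_b·(sin φ − φ·cos φ) = 0.181916

x=53.947970 y=0.181916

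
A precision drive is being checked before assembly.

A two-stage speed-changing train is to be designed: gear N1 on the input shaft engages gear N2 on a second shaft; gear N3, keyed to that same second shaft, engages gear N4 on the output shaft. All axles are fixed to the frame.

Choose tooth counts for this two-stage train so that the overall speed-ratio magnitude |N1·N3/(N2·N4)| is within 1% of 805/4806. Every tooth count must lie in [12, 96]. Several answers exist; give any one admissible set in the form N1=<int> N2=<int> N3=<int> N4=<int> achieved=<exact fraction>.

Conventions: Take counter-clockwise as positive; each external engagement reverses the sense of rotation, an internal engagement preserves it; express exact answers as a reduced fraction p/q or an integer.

N1=23 N2=54 N3=35 N4=89 achieved=805/4806

class = fixed-axis compound train [2-stage, 805/4806 wanted]
target = 805/4806 in lowest terms: an exact hit needs N1·N3 = k·805 and N2·N4 = k·4806 for one integer k, every count in [12, 96]; additionally prefer no 1:1 stage (N1 ≠ N2, N3 ≠ N4)
k = 1: N1·N3 = 805 = 23·35, N2·N4 = 4806 = 54·89
achieved = 23·35/(54·89) = 805/4806; |achieved − target| = 0 ≤ 161/96120 ✓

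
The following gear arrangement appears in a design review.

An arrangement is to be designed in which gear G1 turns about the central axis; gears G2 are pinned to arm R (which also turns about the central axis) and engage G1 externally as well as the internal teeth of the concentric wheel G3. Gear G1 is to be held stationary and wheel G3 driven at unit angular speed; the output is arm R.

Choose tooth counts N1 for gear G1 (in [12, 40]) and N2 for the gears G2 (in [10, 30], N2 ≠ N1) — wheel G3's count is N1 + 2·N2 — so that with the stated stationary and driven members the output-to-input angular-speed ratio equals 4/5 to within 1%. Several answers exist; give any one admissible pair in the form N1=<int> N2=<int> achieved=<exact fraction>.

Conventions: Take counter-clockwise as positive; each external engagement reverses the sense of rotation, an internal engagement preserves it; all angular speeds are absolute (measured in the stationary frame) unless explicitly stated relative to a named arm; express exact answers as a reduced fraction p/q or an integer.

N1=12 N2=18 achieved=4/5

class = planetary set [ratio 4/5 wanted; Willis about the carrier]
Willis with ω_sun = 0: ω_arm/ω_ring = N3/(N1+N3); set equal to 4/5  ⇒  N3/N1 = (4/5)/(1 − 4/5) = 4
N3 = N1 + 2·N2  ⇒  N2/N1 = (N3/N1 − 1)/2 = (4 − 1)/2 = 3/2
smallest multiple with N1 ≥ 12 and N2 ≥ 10: k = 6  ⇒  N1 = 6·2 = 12, N2 = 6·3 = 18 (N1 ≤ 40, N2 ≤ 30, N2 ≠ N1 ✓), N3 = 12 + 2·18 = 48
check: N3/(N1+N3) with N1 = 12, N3 = 48 gives 4/5; |achieved − target| = 0 ≤ 1/125 ✓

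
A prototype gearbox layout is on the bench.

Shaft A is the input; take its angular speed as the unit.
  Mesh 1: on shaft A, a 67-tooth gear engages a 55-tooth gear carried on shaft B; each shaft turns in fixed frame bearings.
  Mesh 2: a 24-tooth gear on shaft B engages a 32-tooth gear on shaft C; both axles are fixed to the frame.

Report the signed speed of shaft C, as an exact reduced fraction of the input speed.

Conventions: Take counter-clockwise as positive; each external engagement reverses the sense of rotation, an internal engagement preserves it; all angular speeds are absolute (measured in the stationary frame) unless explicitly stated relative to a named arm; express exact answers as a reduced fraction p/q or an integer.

2-mesh fixed-axis compound train (all bearings frame-fixed)
mesh 1 [67T→55T]: |ω|/ω_in = 1×67/55 = 67/55, sense flips to −
mesh 2 [24T→32T]: |ω|/ω_in = (67/55)×24/32 = 201/220, sense flips to +
signed output speed (× input speed) = 201/220

201/220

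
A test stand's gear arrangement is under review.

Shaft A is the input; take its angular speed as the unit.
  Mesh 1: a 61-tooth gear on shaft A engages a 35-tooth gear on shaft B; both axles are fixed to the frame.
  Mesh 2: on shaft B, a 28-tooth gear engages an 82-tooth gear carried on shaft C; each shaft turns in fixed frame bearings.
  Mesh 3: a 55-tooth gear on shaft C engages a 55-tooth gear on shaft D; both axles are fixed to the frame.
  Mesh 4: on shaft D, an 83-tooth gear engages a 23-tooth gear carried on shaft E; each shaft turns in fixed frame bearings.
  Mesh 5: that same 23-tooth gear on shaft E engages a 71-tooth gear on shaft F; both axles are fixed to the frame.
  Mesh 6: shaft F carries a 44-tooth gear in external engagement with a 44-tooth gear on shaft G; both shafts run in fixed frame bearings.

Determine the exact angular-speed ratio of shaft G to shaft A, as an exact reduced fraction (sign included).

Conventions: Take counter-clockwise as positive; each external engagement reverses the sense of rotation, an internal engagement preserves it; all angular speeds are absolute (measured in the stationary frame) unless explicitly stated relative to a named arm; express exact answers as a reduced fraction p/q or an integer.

10126/14555

class = fixed-axis compound train [6 meshes; 6 ratios multiply, 6 sense flips]
mesh 1 [61T→35T]: running ratio 61/35, sense −
mesh 2 [28T→82T]: running ratio 122/205, sense +
mesh 3 [55T→55T]: running ratio 122/205, sense −
mesh 4 [83T→23T]: running ratio 10126/4715, sense +
mesh 5 [23T→71T]: running ratio 10126/14555, sense −
mesh 6 [44T→44T]: running ratio 10126/14555, sense +
ω_out/ω_in = 10126/14555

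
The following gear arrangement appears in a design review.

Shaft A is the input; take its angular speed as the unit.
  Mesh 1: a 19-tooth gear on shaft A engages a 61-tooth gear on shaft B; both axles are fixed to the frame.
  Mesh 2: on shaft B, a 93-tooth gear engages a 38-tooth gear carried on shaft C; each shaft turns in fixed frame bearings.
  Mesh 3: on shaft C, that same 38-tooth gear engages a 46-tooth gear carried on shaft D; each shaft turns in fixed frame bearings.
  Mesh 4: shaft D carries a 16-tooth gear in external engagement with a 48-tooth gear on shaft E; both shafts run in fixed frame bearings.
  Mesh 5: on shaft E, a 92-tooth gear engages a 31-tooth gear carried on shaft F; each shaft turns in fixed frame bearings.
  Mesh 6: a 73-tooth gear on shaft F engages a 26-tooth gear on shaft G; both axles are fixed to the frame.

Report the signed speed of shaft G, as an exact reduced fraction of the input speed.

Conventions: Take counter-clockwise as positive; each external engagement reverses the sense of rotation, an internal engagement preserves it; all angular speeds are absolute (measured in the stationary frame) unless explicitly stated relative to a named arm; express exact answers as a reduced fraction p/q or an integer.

6-mesh fixed-axis compound train (all bearings frame-fixed)
mesh 1 [19T→61T]: |ω|/ω_in = 1×19/61 = 19/61, sense flips to −
mesh 2 [93T→38T]: |ω|/ω_in = (19/61)×93/38 = 93/122, sense flips to +
mesh 3 [38T→46T]: |ω|/ω_in = (93/122)×38/46 = 1767/2806, sense flips to −
mesh 4 [16T→48T]: |ω|/ω_in = (1767/2806)×16/48 = 589/2806, sense flips to +
mesh 5 [92T→31T]: |ω|/ω_in = (589/2806)×92/31 = 38/61, sense flips to −
mesh 6 [73T→26T]: |ω|/ω_in = (38/61)×73/26 = 1387/793, sense flips to +
signed output speed (× input speed) = 1387/793

1387/793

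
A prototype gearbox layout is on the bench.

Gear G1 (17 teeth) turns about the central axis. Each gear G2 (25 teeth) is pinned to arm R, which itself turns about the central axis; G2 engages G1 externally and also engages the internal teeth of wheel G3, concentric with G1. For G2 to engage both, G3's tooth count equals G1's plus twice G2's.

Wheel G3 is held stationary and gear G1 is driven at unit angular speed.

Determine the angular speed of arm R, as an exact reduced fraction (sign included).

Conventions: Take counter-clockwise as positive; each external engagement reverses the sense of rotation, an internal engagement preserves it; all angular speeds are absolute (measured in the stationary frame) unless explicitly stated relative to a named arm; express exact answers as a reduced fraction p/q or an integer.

17/84

planetary set (17T centre, 25T on arm, 67T internal) — Willis relation
ring teeth: 17 + 2·25 = 67
17(ω_sun−ω_arm) = −67(ω_ring−ω_arm),  ω_ring = 0, ω_sun = 1
17(1−ω_arm) = −67(0−ω_arm)  ⇒  84·ω_arm = 17  ⇒  ω_arm = 17/84
exact speed ratio = 17/84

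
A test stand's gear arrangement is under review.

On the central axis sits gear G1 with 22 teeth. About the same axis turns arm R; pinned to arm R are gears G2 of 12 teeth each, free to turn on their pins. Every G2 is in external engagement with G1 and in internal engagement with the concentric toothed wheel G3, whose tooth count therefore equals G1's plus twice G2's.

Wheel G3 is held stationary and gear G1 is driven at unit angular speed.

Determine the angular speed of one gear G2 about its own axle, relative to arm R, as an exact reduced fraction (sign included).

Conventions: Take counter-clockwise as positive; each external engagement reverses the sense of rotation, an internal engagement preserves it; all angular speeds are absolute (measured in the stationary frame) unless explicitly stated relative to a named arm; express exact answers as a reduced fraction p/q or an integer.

planetary set (22T centre, 12T on arm, 46T internal) — Willis relation
ring teeth: 22 + 2·12 = 46
22(ω_sun−ω_arm) = −46(ω_ring−ω_arm),  ω_ring = 0, ω_sun = 1
22(1−ω_arm) = −46(0−ω_arm)  ⇒  68·ω_arm = 22  ⇒  ω_arm = 11/34
sun–planet mesh: 22·(1−11/34) = −12·(ω_p−ω_arm)  ⇒  ω_p−ω_arm = -253/204
exact speed ratio = -253/204

-253/204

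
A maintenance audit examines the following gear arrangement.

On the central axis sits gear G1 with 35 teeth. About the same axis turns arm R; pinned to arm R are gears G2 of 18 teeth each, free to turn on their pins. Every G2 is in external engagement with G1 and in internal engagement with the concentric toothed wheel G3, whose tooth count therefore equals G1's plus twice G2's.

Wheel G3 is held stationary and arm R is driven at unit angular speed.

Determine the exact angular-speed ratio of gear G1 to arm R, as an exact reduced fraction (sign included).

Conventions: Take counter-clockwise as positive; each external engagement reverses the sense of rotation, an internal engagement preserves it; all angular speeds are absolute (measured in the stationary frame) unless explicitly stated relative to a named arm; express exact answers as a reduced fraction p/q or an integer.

106/35

recognized (axles ride arm R): planetary set, 35/18/71 teeth
ring teeth: 35 + 2·18 = 71
35(ω_sun−ω_arm) = −71(ω_ring−ω_arm),  ω_ring = 0, ω_arm = 1
ω_sun = 1 − (71/35)(0−1) = 106/35
ω_out/ω_in = 106/35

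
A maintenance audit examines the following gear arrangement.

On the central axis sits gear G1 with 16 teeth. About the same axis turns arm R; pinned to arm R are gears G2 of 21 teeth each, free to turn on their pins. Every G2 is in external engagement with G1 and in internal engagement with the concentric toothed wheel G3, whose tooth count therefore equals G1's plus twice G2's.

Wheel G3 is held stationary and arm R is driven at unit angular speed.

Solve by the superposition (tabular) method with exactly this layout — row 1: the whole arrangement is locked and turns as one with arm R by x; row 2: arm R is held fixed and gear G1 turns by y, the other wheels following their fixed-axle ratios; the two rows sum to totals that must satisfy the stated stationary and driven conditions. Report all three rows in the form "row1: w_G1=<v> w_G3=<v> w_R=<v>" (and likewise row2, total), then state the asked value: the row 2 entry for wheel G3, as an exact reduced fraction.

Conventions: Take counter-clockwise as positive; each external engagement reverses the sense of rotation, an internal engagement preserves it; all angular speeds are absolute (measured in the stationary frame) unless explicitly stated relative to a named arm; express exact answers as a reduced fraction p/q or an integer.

row1: w_G1=1 w_G3=1 w_R=1
row2: w_G1=29/8 w_G3=-1 w_R=0
total: w_G1=37/8 w_G3=0 w_R=1
asked value: -1

planetary set (16T centre, 21T on arm, 58T internal) — Willis relation
row 1 — lock + rotate with arm: ω_sun = ω_ring = ω_arm = x
row 2: sun turns y, ring = −(16/58)·y, arm 0
boundary: total ω_ring = x − (16/58)·y = 0 and total ω_arm = x = 1  ⇒  y = 29/8, x = 1
row 2 ring = −(16/58)·29/8 = -1
totals (row 1 + row 2): sun 1 + 29/8 = 37/8, ring 1 + (-1) = 0, arm 1 + 0 = 1
asked cell (row2, ring) = -1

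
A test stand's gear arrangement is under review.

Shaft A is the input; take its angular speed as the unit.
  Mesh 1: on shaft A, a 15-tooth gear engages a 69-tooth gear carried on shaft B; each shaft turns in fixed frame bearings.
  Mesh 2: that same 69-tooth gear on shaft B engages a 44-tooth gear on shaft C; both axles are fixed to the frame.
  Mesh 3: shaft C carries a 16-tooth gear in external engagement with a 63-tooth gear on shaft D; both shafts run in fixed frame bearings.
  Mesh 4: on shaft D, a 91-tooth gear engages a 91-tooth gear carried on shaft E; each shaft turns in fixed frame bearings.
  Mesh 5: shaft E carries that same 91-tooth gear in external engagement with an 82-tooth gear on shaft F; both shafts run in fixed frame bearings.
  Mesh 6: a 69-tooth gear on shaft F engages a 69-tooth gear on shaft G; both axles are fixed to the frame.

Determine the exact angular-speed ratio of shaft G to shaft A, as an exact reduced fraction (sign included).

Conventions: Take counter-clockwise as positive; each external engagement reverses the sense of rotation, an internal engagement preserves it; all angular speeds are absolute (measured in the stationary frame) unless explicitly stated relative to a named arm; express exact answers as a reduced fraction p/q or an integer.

130/1353

class = fixed-axis compound train [6 meshes; 6 ratios multiply, 6 sense flips]
mesh 1 [15T→69T]: running ratio 5/23, sense −
mesh 2 [69T→44T]: running ratio 15/44, sense +
mesh 3 [16T→63T]: running ratio 20/231, sense −
mesh 4 [91T→91T]: running ratio 20/231, sense +
mesh 5 [91T→82T]: running ratio 130/1353, sense −
mesh 6 [69T→69T]: running ratio 130/1353, sense +
ω_out/ω_in = 130/1353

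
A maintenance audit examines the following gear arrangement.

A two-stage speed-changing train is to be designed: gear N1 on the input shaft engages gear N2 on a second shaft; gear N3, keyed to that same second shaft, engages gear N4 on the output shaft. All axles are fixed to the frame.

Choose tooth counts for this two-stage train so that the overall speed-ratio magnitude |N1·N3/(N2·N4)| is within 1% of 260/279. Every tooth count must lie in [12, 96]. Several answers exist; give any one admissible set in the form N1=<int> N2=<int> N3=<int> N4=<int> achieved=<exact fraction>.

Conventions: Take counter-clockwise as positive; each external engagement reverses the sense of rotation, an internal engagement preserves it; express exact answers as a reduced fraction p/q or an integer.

N1=13 N2=18 N3=40 N4=31 achieved=260/279

2-stage fixed-axis compound train for ratio 260/279
target = 260/279 in lowest terms: an exact hit needs N1·N3 = k·260 and N2·N4 = k·279 for one integer k, every count in [12, 96]; additionally prefer no 1:1 stage (N1 ≠ N2, N3 ≠ N4)
k = 1: no 1:1-free in-range split of k·260 and k·279 into factor pairs; take k = 2
k = 2: N1·N3 = 520 = 13·40, N2·N4 = 558 = 18·31
achieved = 13·40/(18·31) = 260/279; |achieved − target| = 0 ≤ 13/1395 ✓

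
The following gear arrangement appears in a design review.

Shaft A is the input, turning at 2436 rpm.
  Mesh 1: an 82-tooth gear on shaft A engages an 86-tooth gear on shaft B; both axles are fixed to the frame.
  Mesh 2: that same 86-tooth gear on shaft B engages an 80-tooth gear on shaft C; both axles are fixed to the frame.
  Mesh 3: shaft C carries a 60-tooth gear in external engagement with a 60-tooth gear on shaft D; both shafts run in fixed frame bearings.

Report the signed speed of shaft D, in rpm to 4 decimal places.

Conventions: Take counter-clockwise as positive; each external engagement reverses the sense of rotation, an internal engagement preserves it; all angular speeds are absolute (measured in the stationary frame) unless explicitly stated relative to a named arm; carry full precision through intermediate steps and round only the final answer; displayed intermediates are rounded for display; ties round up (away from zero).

3-mesh fixed-axis compound train (all bearings frame-fixed)
mesh 1 [82T→86T]: ω = 2436.0000×82/86 = 2322.6977 rpm, sense flips to −
mesh 2 [86T→80T]: ω = 2322.6977×86/80 = 2496.9000 rpm, sense flips to +
mesh 3 [60T→60T]: ω = 2496.9000×60/60 = 2496.9000 rpm, sense flips to −
signed output speed = -2496.9000 rpm

-2496.9000 rpm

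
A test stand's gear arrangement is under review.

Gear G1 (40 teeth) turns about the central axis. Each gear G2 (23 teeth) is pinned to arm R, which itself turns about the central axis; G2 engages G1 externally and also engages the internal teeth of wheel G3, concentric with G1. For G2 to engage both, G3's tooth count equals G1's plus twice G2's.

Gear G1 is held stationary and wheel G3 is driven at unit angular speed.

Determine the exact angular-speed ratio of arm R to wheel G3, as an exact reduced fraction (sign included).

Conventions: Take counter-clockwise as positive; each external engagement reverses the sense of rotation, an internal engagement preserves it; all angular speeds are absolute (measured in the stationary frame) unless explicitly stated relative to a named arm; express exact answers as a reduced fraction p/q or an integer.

planetary set (40T centre, 23T on arm, 86T internal) — Willis relation
ring teeth: 40 + 2·23 = 86
40(ω_sun−ω_arm) = −86(ω_ring−ω_arm),  ω_sun = 0, ω_ring = 1
40(0−ω_arm) = −86(1−ω_arm)  ⇒  126·ω_arm = 86  ⇒  ω_arm = 43/63
ω_out/ω_in = 43/63

43/63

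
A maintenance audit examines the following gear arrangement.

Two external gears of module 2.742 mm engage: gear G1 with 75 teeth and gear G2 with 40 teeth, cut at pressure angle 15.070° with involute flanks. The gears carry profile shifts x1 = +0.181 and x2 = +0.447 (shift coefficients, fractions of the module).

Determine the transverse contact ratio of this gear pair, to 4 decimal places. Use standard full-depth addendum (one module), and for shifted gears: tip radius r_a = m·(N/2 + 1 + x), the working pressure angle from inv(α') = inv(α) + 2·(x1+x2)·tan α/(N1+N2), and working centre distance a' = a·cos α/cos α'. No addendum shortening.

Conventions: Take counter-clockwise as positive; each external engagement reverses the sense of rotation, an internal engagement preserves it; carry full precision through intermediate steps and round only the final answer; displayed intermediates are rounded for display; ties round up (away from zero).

1.9305

class = single-mesh tooth geometry [involute pair 75T × 40T, m = 2.742]
base radii: r_b1 = 99.288735, r_b2 = 52.953992
tip radii: r_a1 = 106.063302, r_a2 = 58.807674
inv(α') = inv(15.070°) + 2·(+0.181+0.447)·tan α/(75+40) = 0.00917873  ⇒  α' = 17.09386°
a' = a·cos α / cos α' = 157.6650·cos 15.070°/cos 17.09386° = 159.278950
action lengths: √(r_a1²−r_b1²) = 37.298407, √(r_a2²−r_b2²) = 25.577671
base pitch p_b = π·m·cos α = 8.317994
CR = (37.298407 + 25.577671 − 159.278950·sin 17.09386°)/8.317994 = 1.930509
contact ratio ≈ 1.9305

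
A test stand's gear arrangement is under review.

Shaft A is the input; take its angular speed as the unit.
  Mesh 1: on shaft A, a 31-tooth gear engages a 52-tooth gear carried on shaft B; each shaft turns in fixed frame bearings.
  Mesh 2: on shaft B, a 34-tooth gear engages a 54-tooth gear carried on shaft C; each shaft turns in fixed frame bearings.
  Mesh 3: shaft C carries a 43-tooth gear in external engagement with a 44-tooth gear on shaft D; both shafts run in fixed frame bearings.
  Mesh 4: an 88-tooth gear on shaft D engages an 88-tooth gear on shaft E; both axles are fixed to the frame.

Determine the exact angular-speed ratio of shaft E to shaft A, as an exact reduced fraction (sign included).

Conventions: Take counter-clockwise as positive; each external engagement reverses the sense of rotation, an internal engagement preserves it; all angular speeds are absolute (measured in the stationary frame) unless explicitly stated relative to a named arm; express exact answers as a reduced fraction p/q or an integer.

class = fixed-axis compound train [4 meshes; 4 ratios multiply, 4 sense flips]
mesh 1 [31T→52T]: running ratio 31/52, sense −
mesh 2 [34T→54T]: running ratio 527/1404, sense +
mesh 3 [43T→44T]: running ratio 22661/61776, sense −
mesh 4 [88T→88T]: running ratio 22661/61776, sense +
ω_out/ω_in = 22661/61776

22661/61776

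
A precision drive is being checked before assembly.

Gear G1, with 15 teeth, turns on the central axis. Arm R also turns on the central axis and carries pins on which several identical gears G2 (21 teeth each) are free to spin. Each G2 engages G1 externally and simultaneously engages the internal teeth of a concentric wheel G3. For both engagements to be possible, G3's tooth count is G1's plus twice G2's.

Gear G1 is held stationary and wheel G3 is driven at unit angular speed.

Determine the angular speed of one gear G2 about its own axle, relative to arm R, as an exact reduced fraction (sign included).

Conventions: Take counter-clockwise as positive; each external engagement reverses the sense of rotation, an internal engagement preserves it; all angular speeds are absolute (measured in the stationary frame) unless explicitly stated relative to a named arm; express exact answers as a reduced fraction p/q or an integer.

planetary set (15T centre, 21T on arm, 57T internal) — Willis relation
ring teeth: 15 + 2·21 = 57
15(ω_sun−ω_arm) = −57(ω_ring−ω_arm),  ω_sun = 0, ω_ring = 1
15(0−ω_arm) = −57(1−ω_arm)  ⇒  72·ω_arm = 57  ⇒  ω_arm = 19/24
sun–planet mesh: 15·(0−19/24) = −21·(ω_p−ω_arm)  ⇒  ω_p−ω_arm = 95/168
exact speed ratio = 95/168

95/168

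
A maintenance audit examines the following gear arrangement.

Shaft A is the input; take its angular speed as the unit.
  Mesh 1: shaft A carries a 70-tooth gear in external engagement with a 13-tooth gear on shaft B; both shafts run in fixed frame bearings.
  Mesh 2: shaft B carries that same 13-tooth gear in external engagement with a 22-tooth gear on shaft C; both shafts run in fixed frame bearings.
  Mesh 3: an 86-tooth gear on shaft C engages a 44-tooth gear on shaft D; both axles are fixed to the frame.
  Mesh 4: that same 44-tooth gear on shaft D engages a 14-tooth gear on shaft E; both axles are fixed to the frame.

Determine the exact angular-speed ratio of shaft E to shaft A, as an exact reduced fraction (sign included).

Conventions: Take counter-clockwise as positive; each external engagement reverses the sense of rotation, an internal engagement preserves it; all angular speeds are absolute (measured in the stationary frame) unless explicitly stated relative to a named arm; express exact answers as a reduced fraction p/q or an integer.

215/11

class = fixed-axis compound train [4 meshes; 4 ratios multiply, 4 sense flips]
mesh 1 [70T→13T]: running ratio 70/13, sense −
mesh 2 [13T→22T]: running ratio 35/11, sense +
mesh 3 [86T→44T]: running ratio 1505/242, sense −
mesh 4 [44T→14T]: running ratio 215/11, sense +
ω_out/ω_in = 215/11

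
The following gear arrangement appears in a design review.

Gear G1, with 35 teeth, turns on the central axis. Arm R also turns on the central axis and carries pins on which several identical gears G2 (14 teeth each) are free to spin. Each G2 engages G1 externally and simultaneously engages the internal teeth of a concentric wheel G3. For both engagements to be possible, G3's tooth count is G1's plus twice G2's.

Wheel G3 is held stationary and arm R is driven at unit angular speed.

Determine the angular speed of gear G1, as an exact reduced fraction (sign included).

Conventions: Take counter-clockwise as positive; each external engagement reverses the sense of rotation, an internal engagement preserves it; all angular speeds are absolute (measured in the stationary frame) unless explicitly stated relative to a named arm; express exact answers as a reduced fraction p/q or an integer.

class = planetary set [G3 = 35+2·14 = 63; Willis about the carrier]
ring teeth: 35 + 2·14 = 63
35(ω_sun−ω_arm) = −63(ω_ring−ω_arm),  ω_ring = 0, ω_arm = 1
ω_sun = 1 − (63/35)(0−1) = 14/5
exact speed ratio = 14/5

14/5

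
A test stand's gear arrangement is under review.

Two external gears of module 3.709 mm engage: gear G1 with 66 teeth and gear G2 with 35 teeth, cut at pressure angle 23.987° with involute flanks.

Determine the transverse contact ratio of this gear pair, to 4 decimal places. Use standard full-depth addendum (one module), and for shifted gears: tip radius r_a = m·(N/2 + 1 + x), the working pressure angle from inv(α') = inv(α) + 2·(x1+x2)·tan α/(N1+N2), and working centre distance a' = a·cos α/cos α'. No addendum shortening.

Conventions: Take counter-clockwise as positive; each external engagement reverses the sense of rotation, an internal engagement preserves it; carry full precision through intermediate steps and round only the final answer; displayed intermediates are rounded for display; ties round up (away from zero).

class = single-mesh tooth geometry [involute pair 66T × 35T, m = 3.709]
base radii: r_b1 = 111.826516, r_b2 = 59.301940
tip radii: r_a1 = 126.106000, r_a2 = 68.616500
no profile shift: α' = α, a' = a
action lengths: √(r_a1²−r_b1²) = 58.288537, √(r_a2²−r_b2²) = 34.518168
base pitch p_b = π·m·cos α = 10.645859
CR = (58.288537 + 34.518168 − 187.304500·sin 23.98700°)/10.645859 = 1.565109
contact ratio ≈ 1.5651

1.5651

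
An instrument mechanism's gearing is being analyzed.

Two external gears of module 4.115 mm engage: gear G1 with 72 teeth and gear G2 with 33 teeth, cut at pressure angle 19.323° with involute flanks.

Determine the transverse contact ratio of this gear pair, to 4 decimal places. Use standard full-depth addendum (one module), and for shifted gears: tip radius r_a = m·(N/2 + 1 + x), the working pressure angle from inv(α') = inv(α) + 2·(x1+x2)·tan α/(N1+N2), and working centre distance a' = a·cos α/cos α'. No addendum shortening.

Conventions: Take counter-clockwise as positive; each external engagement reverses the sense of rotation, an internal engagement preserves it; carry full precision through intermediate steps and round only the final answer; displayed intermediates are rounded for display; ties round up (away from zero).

1.7795

topology: single-mesh involute geometry — m = 4.115, 72T/33T pair
base radii: r_b1 = 139.795007, r_b2 = 64.072712
tip radii: r_a1 = 152.255000, r_a2 = 72.012500
no profile shift: α' = α, a' = a
action lengths: √(r_a1²−r_b1²) = 60.323636, √(r_a2²−r_b2²) = 32.870774
base pitch p_b = π·m·cos α = 12.199416
CR = (60.323636 + 32.870774 − 216.037500·sin 19.32300°)/12.199416 = 1.779517
contact ratio ≈ 1.7795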